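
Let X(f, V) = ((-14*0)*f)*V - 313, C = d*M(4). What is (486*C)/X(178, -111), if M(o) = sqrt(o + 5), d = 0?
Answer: 0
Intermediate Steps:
M(o) = sqrt(5 + o)
C = 0 (C = 0*sqrt(5 + 4) = 0*sqrt(9) = 0*3 = 0)
X(f, V) = -313 (X(f, V) = (0*f)*V - 313 = 0*V - 313 = 0 - 313 = -313)
(486*C)/X(178, -111) = (486*0)/(-313) = 0*(-1/313) = 0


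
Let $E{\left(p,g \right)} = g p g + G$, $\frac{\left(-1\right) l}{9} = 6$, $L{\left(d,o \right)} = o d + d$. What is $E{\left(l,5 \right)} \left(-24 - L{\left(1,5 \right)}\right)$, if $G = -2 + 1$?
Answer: $40530$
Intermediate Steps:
$L{\left(d,o \right)} = d + d o$ ($L{\left(d,o \right)} = d o + d = d + d o$)
$G = -1$
$l = -54$ ($l = \left(-9\right) 6 = -54$)
$E{\left(p,g \right)} = -1 + p g^{2}$ ($E{\left(p,g \right)} = g p g - 1 = p g^{2} - 1 = -1 + p g^{2}$)
$E{\left(l,5 \right)} \left(-24 - L{\left(1,5 \right)}\right) = \left(-1 - 54 \cdot 5^{2}\right) \left(-24 - 1 \left(1 + 5\right)\right) = \left(-1 - 1350\right) \left(-24 - 1 \cdot 6\right) = \left(-1 - 1350\right) \left(-24 - 6\right) = - 1351 \left(-24 - 6\right) = \left(-1351\right) \left(-30\right) = 40530$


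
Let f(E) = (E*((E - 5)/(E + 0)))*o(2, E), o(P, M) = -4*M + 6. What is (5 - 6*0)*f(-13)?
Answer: -5220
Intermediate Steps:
o(P, M) = 6 - 4*M
f(E) = (-5 + E)*(6 - 4*E) (f(E) = (E*((E - 5)/(E + 0)))*(6 - 4*E) = (E*((-5 + E)/E))*(6 - 4*E) = (-5 + E)*(6 - 4*E))
(5 - 6*0)*f(-13) = (5 - 6*0)*(-30 - 4*(-13)² + 26*(-13)) = (5 + 0)*(-30 - 4*169 - 338) = 5*(-30 - 676 - 338) = 5*(-1044) = -5220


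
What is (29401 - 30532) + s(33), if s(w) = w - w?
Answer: -1131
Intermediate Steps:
s(w) = 0
(29401 - 30532) + s(33) = (29401 - 30532) + 0 = -1131 + 0 = -1131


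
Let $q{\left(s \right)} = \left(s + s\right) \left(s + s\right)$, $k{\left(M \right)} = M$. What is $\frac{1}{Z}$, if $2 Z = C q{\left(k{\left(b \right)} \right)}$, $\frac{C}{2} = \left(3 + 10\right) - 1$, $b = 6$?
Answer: $\frac{1}{1728} \approx 0.0005787$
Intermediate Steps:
$q{\left(s \right)} = 4 s^{2}$ ($q{\left(s \right)} = 2 s 2 s = 4 s^{2}$)
$C = 24$ ($C = 2 \left(\left(3 + 10\right) - 1\right) = 2 \left(13 - 1\right) = 2 \cdot 12 = 24$)
$Z = 1728$ ($Z = \frac{24 \cdot 4 \cdot 6^{2}}{2} = \frac{24 \cdot 4 \cdot 36}{2} = \frac{24 \cdot 144}{2} = \frac{1}{2} \cdot 3456 = 1728$)
$\frac{1}{Z} = \frac{1}{1728}$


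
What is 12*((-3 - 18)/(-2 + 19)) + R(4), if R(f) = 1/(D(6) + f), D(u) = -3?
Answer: -235/17 ≈ -13.824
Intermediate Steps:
R(f) = 1/(-3 + f)
12*((-3 - 18)/(-2 + 19)) + R(4) = 12*((-3 - 18)/(-2 + 19)) + 1/(-3 + 4) = 12*(-21/17) + 1/1 = 12*(-21*1/17) + 1 = 12*(-21/17) + 1 = -252/17 + 1 = -235/17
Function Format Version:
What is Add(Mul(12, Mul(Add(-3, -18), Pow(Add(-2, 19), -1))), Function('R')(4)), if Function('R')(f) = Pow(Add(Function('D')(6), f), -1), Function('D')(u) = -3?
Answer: Rational(-235, 17) ≈ -13.824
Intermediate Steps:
Function('R')(f) = Pow(Add(-3, f), -1)
Add(Mul(12, Mul(Add(-3, -18), Pow(Add(-2, 19), -1))), Function('R')(4)) = Add(Mul(12, Mul(Add(-3, -18), Pow(Add(-2, 19), -1))), Pow(Add(-3, 4), -1)) = Add(Mul(12, Mul(-21, Pow(17, -1))), Pow(1, -1)) = Add(Mul(12, Mul(-21, Rational(1, 17))), 1) = Add(Mul(12, Rational(-21, 17)), 1) = Add(Rational(-252, 17), 1) = Rational(-235, 17)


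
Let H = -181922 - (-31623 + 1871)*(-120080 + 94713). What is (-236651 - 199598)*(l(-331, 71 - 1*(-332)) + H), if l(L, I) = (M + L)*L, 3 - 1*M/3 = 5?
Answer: 329276103074391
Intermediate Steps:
M = -6 (M = 9 - 3*5 = 9 - 15 = -6)
H = -754900906 (H = -181922 - (-29752)*(-25367) = -181922 - 1*754718984 = -181922 - 754718984 = -754900906)
l(L, I) = L*(-6 + L) (l(L, I) = (-6 + L)*L = L*(-6 + L))
(-236651 - 199598)*(l(-331, 71 - 1*(-332)) + H) = (-236651 - 199598)*(-331*(-6 - 331) - 754900906) = -436249*(-331*(-337) - 754900906) = -436249*(111547 - 754900906) = -436249*(-754789359) = 329276103074391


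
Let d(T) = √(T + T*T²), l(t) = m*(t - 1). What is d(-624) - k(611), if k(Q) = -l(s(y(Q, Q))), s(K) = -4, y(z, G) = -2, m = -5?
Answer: 25 + 4*I*√15185703 ≈ 25.0 + 15588.0*I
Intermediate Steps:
l(t) = 5 - 5*t (l(t) = -5*(t - 1) = -5*(-1 + t) = 5 - 5*t)
k(Q) = -25 (k(Q) = -(5 - 5*(-4)) = -(5 + 20) = -1*25 = -25)
d(T) = √(T + T³)
d(-624) - k(611) = √(-624 + (-624)³) - 1*(-25) = √(-624 - 242970624) + 25 = √(-242971248) + 25 = 4*I*√15185703 + 25 = 25 + 4*I*√15185703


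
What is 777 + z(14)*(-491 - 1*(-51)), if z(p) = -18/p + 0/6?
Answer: 9399/7 ≈ 1342.7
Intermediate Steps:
z(p) = -18/p (z(p) = -18/p + 0*(1/6) = -18/p + 0 = -18/p)
777 + z(14)*(-491 - 1*(-51)) = 777 + (-18/14)*(-491 - 1*(-51)) = 777 + (-18*1/14)*(-491 + 51) = 777 - 9/7*(-440) = 777 + 3960/7 = 9399/7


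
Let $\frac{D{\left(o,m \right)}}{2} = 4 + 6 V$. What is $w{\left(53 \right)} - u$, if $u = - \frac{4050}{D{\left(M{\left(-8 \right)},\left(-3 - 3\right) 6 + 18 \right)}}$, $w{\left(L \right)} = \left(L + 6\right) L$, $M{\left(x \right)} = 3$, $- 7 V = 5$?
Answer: $- \frac{7921}{2} \approx -3960.5$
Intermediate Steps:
$V = - \frac{5}{7}$ ($V = \left(- \frac{1}{7}\right) 5 = - \frac{5}{7} \approx -0.71429$)
$w{\left(L \right)} = L \left(6 + L\right)$ ($w{\left(L \right)} = \left(6 + L\right) L = L \left(6 + L\right)$)
$D{\left(o,m \right)} = - \frac{4}{7}$ ($D{\left(o,m \right)} = 2 \left(4 + 6 \left(- \frac{5}{7}\right)\right) = 2 \left(4 - \frac{30}{7}\right) = 2 \left(- \frac{2}{7}\right) = - \frac{4}{7}$)
$u = \frac{14175}{2}$ ($u = - \frac{4050}{- \frac{4}{7}} = \left(-4050\right) \left(- \frac{7}{4}\right) = \frac{14175}{2} \approx 7087.5$)
$w{\left(53 \right)} - u = 53 \left(6 + 53\right) - \frac{14175}{2} = 53 \cdot 59 - \frac{14175}{2} = 3127 - \frac{14175}{2} = - \frac{7921}{2}$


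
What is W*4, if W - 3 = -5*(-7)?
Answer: 152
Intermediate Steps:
W = 38 (W = 3 - 5*(-7) = 3 + 35 = 38)
W*4 = 38*4 = 152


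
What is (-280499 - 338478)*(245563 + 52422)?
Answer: -184445861345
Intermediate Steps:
(-280499 - 338478)*(245563 + 52422) = -618977*297985 = -184445861345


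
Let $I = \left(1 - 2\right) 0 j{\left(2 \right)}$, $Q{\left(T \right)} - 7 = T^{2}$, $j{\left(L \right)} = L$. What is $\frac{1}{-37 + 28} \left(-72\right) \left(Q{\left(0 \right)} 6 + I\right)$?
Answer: $336$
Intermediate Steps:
$Q{\left(T \right)} = 7 + T^{2}$
$I = 0$ ($I = \left(1 - 2\right) 0 \cdot 2 = \left(-1\right) 0 \cdot 2 = 0 \cdot 2 = 0$)
$\frac{1}{-37 + 28} \left(-72\right) \left(Q{\left(0 \right)} 6 + I\right) = \frac{1}{-37 + 28} \left(-72\right) \left(\left(7 + 0^{2}\right) 6 + 0\right) = \frac{1}{-9} \left(-72\right) \left(\left(7 + 0\right) 6 + 0\right) = \left(- \frac{1}{9}\right) \left(-72\right) \left(7 \cdot 6 + 0\right) = 8 \left(42 + 0\right) = 8 \cdot 42 = 336$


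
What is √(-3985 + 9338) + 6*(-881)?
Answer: -5286 + √5353 ≈ -5212.8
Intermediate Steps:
√(-3985 + 9338) + 6*(-881) = √5353 - 5286 = -5286 + √5353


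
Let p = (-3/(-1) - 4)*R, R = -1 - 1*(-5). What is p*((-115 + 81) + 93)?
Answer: -236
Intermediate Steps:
R = 4 (R = -1 + 5 = 4)
p = -4 (p = (-3/(-1) - 4)*4 = (-3*(-1) - 4)*4 = (3 - 4)*4 = -1*4 = -4)
p*((-115 + 81) + 93) = -4*((-115 + 81) + 93) = -4*(-34 + 93) = -4*59 = -236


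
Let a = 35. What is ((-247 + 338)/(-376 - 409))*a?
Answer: -637/157 ≈ -4.0573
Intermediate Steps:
((-247 + 338)/(-376 - 409))*a = ((-247 + 338)/(-376 - 409))*35 = (91/(-785))*35 = (91*(-1/785))*35 = -91/785*35 = -637/157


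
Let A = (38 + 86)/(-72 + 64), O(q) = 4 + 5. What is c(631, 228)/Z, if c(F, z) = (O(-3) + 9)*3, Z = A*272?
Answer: -27/2108 ≈ -0.012808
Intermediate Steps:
O(q) = 9
A = -31/2 (A = 124/(-8) = 124*(-1/8) = -31/2 ≈ -15.500)
Z = -4216 (Z = -31/2*272 = -4216)
c(F, z) = 54 (c(F, z) = (9 + 9)*3 = 18*3 = 54)
c(631, 228)/Z = 54/(-4216) = 54*(-1/4216) = -27/2108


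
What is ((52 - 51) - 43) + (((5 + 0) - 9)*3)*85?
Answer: -1062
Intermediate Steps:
((52 - 51) - 43) + (((5 + 0) - 9)*3)*85 = (1 - 43) + ((5 - 9)*3)*85 = -42 - 4*3*85 = -42 - 12*85 = -42 - 1020 = -1062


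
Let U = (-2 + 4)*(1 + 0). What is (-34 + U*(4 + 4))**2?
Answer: 324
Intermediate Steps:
U = 2 (U = 2*1 = 2)
(-34 + U*(4 + 4))**2 = (-34 + 2*(4 + 4))**2 = (-34 + 2*8)**2 = (-34 + 16)**2 = (-18)**2 = 324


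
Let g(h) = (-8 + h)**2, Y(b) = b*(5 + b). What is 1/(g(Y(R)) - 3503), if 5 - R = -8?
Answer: 1/47573 ≈ 2.1020e-5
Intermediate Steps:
R = 13 (R = 5 - 1*(-8) = 5 + 8 = 13)
1/(g(Y(R)) - 3503) = 1/((-8 + 13*(5 + 13))**2 - 3503) = 1/((-8 + 13*18)**2 - 3503) = 1/((-8 + 234)**2 - 3503) = 1/(226**2 - 3503) = 1/(51076 - 3503) = 1/47573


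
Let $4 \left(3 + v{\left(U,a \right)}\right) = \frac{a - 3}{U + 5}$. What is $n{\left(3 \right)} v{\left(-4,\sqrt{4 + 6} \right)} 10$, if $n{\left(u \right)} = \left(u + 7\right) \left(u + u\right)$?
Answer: $-2250 + 150 \sqrt{10} \approx -1775.7$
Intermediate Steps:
$v{\left(U,a \right)} = -3 + \frac{-3 + a}{4 \left(5 + U\right)}$ ($v{\left(U,a \right)} = -3 + \frac{\left(a - 3\right) \frac{1}{U + 5}}{4} = -3 + \frac{\left(-3 + a\right) \frac{1}{5 + U}}{4} = -3 + \frac{\frac{1}{5 + U} \left(-3 + a\right)}{4} = -3 + \frac{-3 + a}{4 \left(5 + U\right)}$)
$n{\left(u \right)} = 2 u \left(7 + u\right)$ ($n{\left(u \right)} = \left(7 + u\right) 2 u = 2 u \left(7 + u\right)$)
$n{\left(3 \right)} v{\left(-4,\sqrt{4 + 6} \right)} 10 = 2 \cdot 3 \left(7 + 3\right) \frac{-63 + \sqrt{4 + 6} - -48}{4 \left(5 - 4\right)} 10 = 2 \cdot 3 \cdot 10 \frac{-63 + \sqrt{10} + 48}{4 \cdot 1} \cdot 10 = 60 \cdot \frac{1}{4} \cdot 1 \left(-15 + \sqrt{10}\right) 10 = 60 \left(- \frac{15}{4} + \frac{\sqrt{10}}{4}\right) 10 = \left(-225 + 15 \sqrt{10}\right) 10 = -2250 + 150 \sqrt{10}$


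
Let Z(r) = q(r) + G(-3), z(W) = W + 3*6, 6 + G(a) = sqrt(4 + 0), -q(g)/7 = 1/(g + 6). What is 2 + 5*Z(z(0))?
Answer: -467/24 ≈ -19.458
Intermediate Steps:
q(g) = -7/(6 + g) (q(g) = -7/(g + 6) = -7/(6 + g))
G(a) = -4 (G(a) = -6 + sqrt(4 + 0) = -6 + sqrt(4) = -6 + 2 = -4)
z(W) = 18 + W (z(W) = W + 18 = 18 + W)
Z(r) = -4 - 7/(6 + r) (Z(r) = -7/(6 + r) - 4 = -4 - 7/(6 + r))
2 + 5*Z(z(0)) = 2 + 5*((-31 - 4*(18 + 0))/(6 + (18 + 0))) = 2 + 5*((-31 - 4*18)/(6 + 18)) = 2 + 5*((-31 - 72)/24) = 2 + 5*((1/24)*(-103)) = 2 + 5*(-103/24) = 2 - 515/24 = -467/24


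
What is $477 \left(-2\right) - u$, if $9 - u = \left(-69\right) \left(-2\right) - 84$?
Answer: $-909$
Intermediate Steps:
$u = -45$ ($u = 9 - \left(\left(-69\right) \left(-2\right) - 84\right) = 9 - \left(138 - 84\right) = 9 - 54 = -45$)
$477 \left(-2\right) - u = 477 \left(-2\right) - -45 = -954 + 45 = -909$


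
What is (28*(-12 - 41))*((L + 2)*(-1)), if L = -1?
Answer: 1484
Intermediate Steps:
(28*(-12 - 41))*((L + 2)*(-1)) = (28*(-12 - 41))*((-1 + 2)*(-1)) = (28*(-53))*(1*(-1)) = -1484*(-1) = 1484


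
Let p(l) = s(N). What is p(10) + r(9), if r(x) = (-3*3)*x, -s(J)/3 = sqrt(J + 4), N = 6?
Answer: -81 - 3*sqrt(10) ≈ -90.487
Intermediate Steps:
s(J) = -3*sqrt(4 + J) (s(J) = -3*sqrt(J + 4) = -3*sqrt(4 + J))
p(l) = -3*sqrt(10) (p(l) = -3*sqrt(4 + 6) = -3*sqrt(10))
r(x) = -9*x
p(10) + r(9) = -3*sqrt(10) - 9*9 = -3*sqrt(10) - 81 = -81 - 3*sqrt(10)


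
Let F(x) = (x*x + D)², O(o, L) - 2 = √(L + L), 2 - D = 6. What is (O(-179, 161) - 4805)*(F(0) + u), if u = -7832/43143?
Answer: -1092612056/14381 + 682456*√322/43143 ≈ -75692.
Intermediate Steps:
u = -7832/43143 (u = -7832*1/43143 = -7832/43143 ≈ -0.18154)
D = -4 (D = 2 - 1*6 = 2 - 6 = -4)
O(o, L) = 2 + √2*√L (O(o, L) = 2 + √(L + L) = 2 + √(2*L) = 2 + √2*√L)
F(x) = (-4 + x²)² (F(x) = (x*x - 4)² = (x² - 4)² = (-4 + x²)²)
(O(-179, 161) - 4805)*(F(0) + u) = ((2 + √2*√161) - 4805)*((-4 + 0²)² - 7832/43143) = ((2 + √322) - 4805)*((-4 + 0)² - 7832/43143) = (-4803 + √322)*((-4)² - 7832/43143) = (-4803 + √322)*(16 - 7832/43143) = (-4803 + √322)*(682456/43143) = -1092612056/14381 + 682456*√322/43143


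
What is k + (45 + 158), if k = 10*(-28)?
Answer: -77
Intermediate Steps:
k = -280
k + (45 + 158) = -280 + (45 + 158) = -280 + 203 = -77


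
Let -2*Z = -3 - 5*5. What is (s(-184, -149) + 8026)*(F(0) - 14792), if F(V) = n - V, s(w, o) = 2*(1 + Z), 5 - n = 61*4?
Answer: -121089736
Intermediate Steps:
Z = 14 (Z = -(-3 - 5*5)/2 = -(-3 - 25)/2 = -½*(-28) = 14)
n = -239 (n = 5 - 61*4 = 5 - 1*244 = 5 - 244 = -239)
s(w, o) = 30 (s(w, o) = 2*(1 + 14) = 2*15 = 30)
F(V) = -239 - V
(s(-184, -149) + 8026)*(F(0) - 14792) = (30 + 8026)*((-239 - 1*0) - 14792) = 8056*((-239 + 0) - 14792) = 8056*(-239 - 14792) = 8056*(-15031) = -121089736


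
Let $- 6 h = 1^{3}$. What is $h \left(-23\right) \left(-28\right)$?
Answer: $- \frac{322}{3} \approx -107.33$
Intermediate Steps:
$h = - \frac{1}{6}$ ($h = - \frac{1^{3}}{6} = \left(- \frac{1}{6}\right) 1 = - \frac{1}{6} \approx -0.16667$)
$h \left(-23\right) \left(-28\right) = \left(- \frac{1}{6}\right) \left(-23\right) \left(-28\right) = \frac{23}{6} \left(-28\right) = - \frac{322}{3}$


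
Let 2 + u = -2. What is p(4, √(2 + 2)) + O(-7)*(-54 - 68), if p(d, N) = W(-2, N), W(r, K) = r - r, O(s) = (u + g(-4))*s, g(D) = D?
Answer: -6832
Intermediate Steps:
u = -4 (u = -2 - 2 = -4)
O(s) = -8*s (O(s) = (-4 - 4)*s = -8*s)
W(r, K) = 0
p(d, N) = 0
p(4, √(2 + 2)) + O(-7)*(-54 - 68) = 0 + (-8*(-7))*(-54 - 68) = 0 + 56*(-122) = 0 - 6832 = -6832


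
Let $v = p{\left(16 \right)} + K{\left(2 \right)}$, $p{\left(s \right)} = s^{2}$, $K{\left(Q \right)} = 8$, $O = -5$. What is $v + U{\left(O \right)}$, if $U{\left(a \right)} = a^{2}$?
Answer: $289$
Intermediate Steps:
$v = 264$ ($v = 16^{2} + 8 = 256 + 8 = 264$)
$v + U{\left(O \right)} = 264 + \left(-5\right)^{2} = 264 + 25 = 289$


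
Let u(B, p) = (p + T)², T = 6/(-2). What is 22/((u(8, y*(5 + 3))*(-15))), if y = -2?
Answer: -22/5415 ≈ -0.0040628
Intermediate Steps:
T = -3 (T = 6*(-½) = -3)
u(B, p) = (-3 + p)² (u(B, p) = (p - 3)² = (-3 + p)²)
22/((u(8, y*(5 + 3))*(-15))) = 22/(((-3 - 2*(5 + 3))²*(-15))) = 22/(((-3 - 2*8)²*(-15))) = 22/(((-3 - 16)²*(-15))) = 22/(((-19)²*(-15))) = 22/((361*(-15))) = 22/(-5415) = 22*(-1/5415) = -22/5415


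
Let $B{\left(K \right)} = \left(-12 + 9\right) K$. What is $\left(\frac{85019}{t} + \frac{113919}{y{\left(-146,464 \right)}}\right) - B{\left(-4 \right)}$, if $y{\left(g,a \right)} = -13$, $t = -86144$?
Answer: $- \frac{755998619}{86144} \approx -8776.0$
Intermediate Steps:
$B{\left(K \right)} = - 3 K$
$\left(\frac{85019}{t} + \frac{113919}{y{\left(-146,464 \right)}}\right) - B{\left(-4 \right)} = \left(\frac{85019}{-86144} + \frac{113919}{-13}\right) - \left(-3\right) \left(-4\right) = \left(85019 \left(- \frac{1}{86144}\right) + 113919 \left(- \frac{1}{13}\right)\right) - 12 = \left(- \frac{85019}{86144} - 8763\right) - 12 = - \frac{754964891}{86144} - 12 = - \frac{755998619}{86144}$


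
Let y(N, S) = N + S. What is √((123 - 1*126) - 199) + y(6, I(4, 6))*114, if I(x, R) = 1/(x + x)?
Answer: 2793/4 + I*√202 ≈ 698.25 + 14.213*I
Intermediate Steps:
I(x, R) = 1/(2*x)
√((123 - 1*126) - 199) + y(6, I(4, 6))*114 = √((123 - 1*126) - 199) + (6 + (½)/4)*114 = √((123 - 126) - 199) + (6 + (½)*(¼))*114 = √(-3 - 199) + (6 + ⅛)*114 = √(-202) + (49/8)*114 = I*√202 + 2793/4 = 2793/4 + I*√202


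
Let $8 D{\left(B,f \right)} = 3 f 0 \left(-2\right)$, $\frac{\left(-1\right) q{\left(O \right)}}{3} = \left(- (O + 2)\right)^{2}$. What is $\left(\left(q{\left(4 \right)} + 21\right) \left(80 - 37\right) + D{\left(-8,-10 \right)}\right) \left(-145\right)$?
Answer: $542445$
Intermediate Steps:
$q{\left(O \right)} = - 3 \left(-2 - O\right)^{2}$ ($q{\left(O \right)} = - 3 \left(- (O + 2)\right)^{2} = - 3 \left(- (2 + O)\right)^{2} = - 3 \left(-2 - O\right)^{2}$)
$D{\left(B,f \right)} = 0$ ($D{\left(B,f \right)} = \frac{3 f 0 \left(-2\right)}{8} = \frac{0 \left(-2\right)}{8} = \frac{1}{8} \cdot 0 = 0$)
$\left(\left(q{\left(4 \right)} + 21\right) \left(80 - 37\right) + D{\left(-8,-10 \right)}\right) \left(-145\right) = \left(\left(- 3 \left(2 + 4\right)^{2} + 21\right) \left(80 - 37\right) + 0\right) \left(-145\right) = \left(\left(- 3 \cdot 6^{2} + 21\right) 43 + 0\right) \left(-145\right) = \left(\left(\left(-3\right) 36 + 21\right) 43 + 0\right) \left(-145\right) = \left(\left(-108 + 21\right) 43 + 0\right) \left(-145\right) = \left(\left(-87\right) 43 + 0\right) \left(-145\right) = \left(-3741 + 0\right) \left(-145\right) = \left(-3741\right) \left(-145\right) = 542445$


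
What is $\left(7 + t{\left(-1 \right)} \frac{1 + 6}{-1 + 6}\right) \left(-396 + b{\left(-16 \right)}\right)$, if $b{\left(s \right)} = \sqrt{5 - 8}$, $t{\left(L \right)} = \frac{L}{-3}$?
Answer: $- \frac{14784}{5} + \frac{112 i \sqrt{3}}{15} \approx -2956.8 + 12.933 i$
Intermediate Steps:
$t{\left(L \right)} = - \frac{L}{3}$ ($t{\left(L \right)} = L \left(- \frac{1}{3}\right) = - \frac{L}{3}$)
$b{\left(s \right)} = i \sqrt{3}$ ($b{\left(s \right)} = \sqrt{-3} = i \sqrt{3}$)
$\left(7 + t{\left(-1 \right)} \frac{1 + 6}{-1 + 6}\right) \left(-396 + b{\left(-16 \right)}\right) = \left(7 + \left(- \frac{1}{3}\right) \left(-1\right) \frac{1 + 6}{-1 + 6}\right) \left(-396 + i \sqrt{3}\right) = \left(7 + \frac{\frac{1}{5} \cdot 7}{3}\right) \left(-396 + i \sqrt{3}\right) = \left(7 + \frac{1}{3} \cdot \frac{7}{5}\right) \left(-396 + i \sqrt{3}\right) = \left(7 + \frac{7}{15}\right) \left(-396 + i \sqrt{3}\right) = \frac{112 \left(-396 + i \sqrt{3}\right)}{15} = - \frac{14784}{5} + \frac{112 i \sqrt{3}}{15}$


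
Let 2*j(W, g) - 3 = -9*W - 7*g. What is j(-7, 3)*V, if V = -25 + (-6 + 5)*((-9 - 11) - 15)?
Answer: 225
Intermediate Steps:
j(W, g) = 3/2 - 9*W/2 - 7*g/2 (j(W, g) = 3/2 + (-9*W - 7*g)/2 = 3/2 + (-9*W/2 - 7*g/2) = 3/2 - 9*W/2 - 7*g/2)
V = 10 (V = -25 - (-20 - 15) = -25 - 1*(-35) = -25 + 35 = 10)
j(-7, 3)*V = (3/2 - 9/2*(-7) - 7/2*3)*10 = (3/2 + 63/2 - 21/2)*10 = (45/2)*10 = 225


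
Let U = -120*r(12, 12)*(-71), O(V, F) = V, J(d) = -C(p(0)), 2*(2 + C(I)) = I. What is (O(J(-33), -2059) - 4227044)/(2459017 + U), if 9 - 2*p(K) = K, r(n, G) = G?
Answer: -16908177/10245028 ≈ -1.6504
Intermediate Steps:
p(K) = 9/2 - K/2
C(I) = -2 + I/2
J(d) = -¼ (J(d) = -(-2 + (9/2 - ½*0)/2) = -(-2 + (9/2 + 0)/2) = -(-2 + (½)*(9/2)) = -(-2 + 9/4) = -1*¼ = -¼)
U = 102240 (U = -120*12*(-71) = -1440*(-71) = 102240)
(O(J(-33), -2059) - 4227044)/(2459017 + U) = (-¼ - 4227044)/(2459017 + 102240) = -16908177/4/2561257 = -16908177/4*1/2561257 = -16908177/10245028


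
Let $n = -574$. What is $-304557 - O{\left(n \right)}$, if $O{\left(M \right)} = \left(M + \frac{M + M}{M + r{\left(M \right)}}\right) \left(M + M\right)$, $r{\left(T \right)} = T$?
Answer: $-962361$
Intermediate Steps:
$O{\left(M \right)} = 2 M \left(1 + M\right)$ ($O{\left(M \right)} = \left(M + \frac{M + M}{M + M}\right) \left(M + M\right) = \left(M + \frac{2 M}{2 M}\right) 2 M = \left(M + 2 M \frac{1}{2 M}\right) 2 M = \left(M + 1\right) 2 M = \left(1 + M\right) 2 M = 2 M \left(1 + M\right)$)
$-304557 - O{\left(n \right)} = -304557 - 2 \left(-574\right) \left(1 - 574\right) = -304557 - 2 \left(-574\right) \left(-573\right) = -304557 - 657804 = -962361$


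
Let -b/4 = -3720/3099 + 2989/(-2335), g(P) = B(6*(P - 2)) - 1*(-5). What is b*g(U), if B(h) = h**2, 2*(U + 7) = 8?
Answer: 4331718788/482411 ≈ 8979.3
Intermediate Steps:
U = -3 (U = -7 + (1/2)*8 = -7 + 4 = -3)
g(P) = 5 + (-12 + 6*P)**2 (g(P) = (6*(P - 2))**2 - 1*(-5) = (6*(-2 + P))**2 + 5 = (-12 + 6*P)**2 + 5 = 5 + (-12 + 6*P)**2)
b = 23932148/2412055 (b = -4*(-3720/3099 + 2989/(-2335)) = -4*(-3720*1/3099 + 2989*(-1/2335)) = -4*(-1240/1033 - 2989/2335) = -4*(-5983037/2412055) = 23932148/2412055 ≈ 9.9219)
b*g(U) = 23932148*(5 + 36*(-2 - 3)**2)/2412055 = 23932148*(5 + 36*(-5)**2)/2412055 = 23932148*(5 + 36*25)/2412055 = 23932148*(5 + 900)/2412055 = (23932148/2412055)*905 = 4331718788/482411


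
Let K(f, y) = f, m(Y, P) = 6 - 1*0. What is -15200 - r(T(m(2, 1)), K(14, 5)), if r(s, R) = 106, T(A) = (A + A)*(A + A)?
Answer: -15306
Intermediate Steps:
m(Y, P) = 6 (m(Y, P) = 6 + 0 = 6)
T(A) = 4*A² (T(A) = (2*A)*(2*A) = 4*A²)
-15200 - r(T(m(2, 1)), K(14, 5)) = -15200 - 1*106 = -15200 - 106 = -15306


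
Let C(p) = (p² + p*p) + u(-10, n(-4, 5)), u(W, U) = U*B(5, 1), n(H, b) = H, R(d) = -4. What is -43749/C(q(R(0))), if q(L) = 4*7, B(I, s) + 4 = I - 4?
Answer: -43749/1580 ≈ -27.689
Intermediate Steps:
B(I, s) = -8 + I (B(I, s) = -4 + (I - 4) = -4 + (-4 + I) = -8 + I)
u(W, U) = -3*U (u(W, U) = U*(-8 + 5) = U*(-3) = -3*U)
q(L) = 28
C(p) = 12 + 2*p² (C(p) = (p² + p*p) - 3*(-4) = (p² + p²) + 12 = 2*p² + 12 = 12 + 2*p²)
-43749/C(q(R(0))) = -43749/(12 + 2*28²) = -43749/(12 + 2*784) = -43749/(12 + 1568) = -43749/1580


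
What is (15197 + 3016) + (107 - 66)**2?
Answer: 19894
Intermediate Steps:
(15197 + 3016) + (107 - 66)**2 = 18213 + 41**2 = 18213 + 1681 = 19894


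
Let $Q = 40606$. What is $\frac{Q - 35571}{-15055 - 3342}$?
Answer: $- \frac{5035}{18397} \approx -0.27369$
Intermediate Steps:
$\frac{Q - 35571}{-15055 - 3342} = \frac{40606 - 35571}{-15055 - 3342} = \frac{5035}{-18397} = 5035 \left(- \frac{1}{18397}\right) = - \frac{5035}{18397}$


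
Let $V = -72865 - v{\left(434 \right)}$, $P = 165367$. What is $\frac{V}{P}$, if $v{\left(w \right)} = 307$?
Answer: $- \frac{73172}{165367} \approx -0.44248$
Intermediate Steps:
$V = -73172$ ($V = -72865 - 307 = -73172$)
$\frac{V}{P} = - \frac{73172}{165367}$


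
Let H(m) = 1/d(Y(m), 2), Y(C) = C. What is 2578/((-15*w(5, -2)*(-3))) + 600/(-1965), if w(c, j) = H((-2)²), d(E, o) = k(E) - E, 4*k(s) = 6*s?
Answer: 673636/5895 ≈ 114.27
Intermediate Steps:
k(s) = 3*s/2 (k(s) = (6*s)/4 = 3*s/2)
d(E, o) = E/2 (d(E, o) = 3*E/2 - E = E/2)
H(m) = 2/m (H(m) = 1/(m/2) = 2/m)
w(c, j) = ½ (w(c, j) = 2/((-2)²) = 2/4 = 2*(¼) = ½)
2578/((-15*w(5, -2)*(-3))) + 600/(-1965) = 2578/((-15*½*(-3))) + 600/(-1965) = 2578/((-15/2*(-3))) + 600*(-1/1965) = 2578/(45/2) - 40/131 = 2578*(2/45) - 40/131 = 5156/45 - 40/131 = 673636/5895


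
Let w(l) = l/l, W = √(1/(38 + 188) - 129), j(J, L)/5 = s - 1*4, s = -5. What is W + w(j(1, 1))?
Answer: 1 + I*√6588578/226 ≈ 1.0 + 11.358*I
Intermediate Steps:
j(J, L) = -45 (j(J, L) = 5*(-5 - 1*4) = 5*(-5 - 4) = 5*(-9) = -45)
W = I*√6588578/226 (W = √(1/226 - 129) = √(-29153/226) = I*√6588578/226 ≈ 11.358*I)
w(l) = 1
W + w(j(1, 1)) = I*√6588578/226 + 1 = 1 + I*√6588578/226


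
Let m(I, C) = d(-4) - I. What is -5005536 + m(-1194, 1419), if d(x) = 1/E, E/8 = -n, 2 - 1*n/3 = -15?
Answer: -2041771537/408 ≈ -5.0043e+6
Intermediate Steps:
n = 51 (n = 6 - 3*(-15) = 6 + 45 = 51)
E = -408 (E = 8*(-1*51) = 8*(-51) = -408)
d(x) = -1/408 (d(x) = 1/(-408) = -1/408)
m(I, C) = -1/408 - I
-5005536 + m(-1194, 1419) = -5005536 + (-1/408 - 1*(-1194)) = -5005536 + (-1/408 + 1194) = -5005536 + 487151/408 = -2041771537/408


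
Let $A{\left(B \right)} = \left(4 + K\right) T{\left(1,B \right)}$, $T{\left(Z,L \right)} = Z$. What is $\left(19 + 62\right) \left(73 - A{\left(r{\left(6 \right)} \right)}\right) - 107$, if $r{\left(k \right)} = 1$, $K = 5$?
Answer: $5077$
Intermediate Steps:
$A{\left(B \right)} = 9$ ($A{\left(B \right)} = \left(4 + 5\right) 1 = 9 \cdot 1 = 9$)
$\left(19 + 62\right) \left(73 - A{\left(r{\left(6 \right)} \right)}\right) - 107 = \left(19 + 62\right) \left(73 - 9\right) - 107 = 81 \left(73 - 9\right) - 107 = 81 \cdot 64 - 107 = 5184 - 107 = 5077$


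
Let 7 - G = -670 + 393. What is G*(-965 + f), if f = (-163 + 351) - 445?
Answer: -347048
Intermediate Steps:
f = -257 (f = 188 - 445 = -257)
G = 284 (G = 7 - (-670 + 393) = 7 - 1*(-277) = 7 + 277 = 284)
G*(-965 + f) = 284*(-965 - 257) = 284*(-1222) = -347048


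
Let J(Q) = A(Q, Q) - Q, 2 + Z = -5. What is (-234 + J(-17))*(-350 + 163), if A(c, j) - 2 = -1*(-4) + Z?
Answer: 40766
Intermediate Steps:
Z = -7 (Z = -2 - 5 = -7)
A(c, j) = -1 (A(c, j) = 2 + (-1*(-4) - 7) = 2 + (4 - 7) = 2 - 3 = -1)
J(Q) = -1 - Q
(-234 + J(-17))*(-350 + 163) = (-234 + (-1 - 1*(-17)))*(-350 + 163) = (-234 + (-1 + 17))*(-187) = (-234 + 16)*(-187) = -218*(-187) = 40766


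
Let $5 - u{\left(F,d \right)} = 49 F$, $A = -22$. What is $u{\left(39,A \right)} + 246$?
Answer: $-1660$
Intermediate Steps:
$u{\left(F,d \right)} = 5 - 49 F$
$u{\left(39,A \right)} + 246 = \left(5 - 1911\right) + 246 = -1906 + 246 = -1660$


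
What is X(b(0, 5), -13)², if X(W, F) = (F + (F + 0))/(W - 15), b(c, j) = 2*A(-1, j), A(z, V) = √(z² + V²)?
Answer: 676/(15 - 2*√26)² ≈ 29.316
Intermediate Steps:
A(z, V) = √(V² + z²)
b(c, j) = 2*√(1 + j²) (b(c, j) = 2*√(j² + (-1)²) = 2*√(j² + 1) = 2*√(1 + j²))
X(W, F) = 2*F/(-15 + W) (X(W, F) = (F + F)/(-15 + W) = (2*F)/(-15 + W) = 2*F/(-15 + W))
X(b(0, 5), -13)² = (2*(-13)/(-15 + 2*√(1 + 5²)))² = (2*(-13)/(-15 + 2*√(1 + 25)))² = (2*(-13)/(-15 + 2*√26))² = (-26/(-15 + 2*√26))² = 676/(-15 + 2*√26)²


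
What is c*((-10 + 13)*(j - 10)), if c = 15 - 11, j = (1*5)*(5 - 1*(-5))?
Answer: 480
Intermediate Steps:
j = 50 (j = 5*(5 + 5) = 5*10 = 50)
c = 4
c*((-10 + 13)*(j - 10)) = 4*((-10 + 13)*(50 - 10)) = 4*(3*40) = 4*120 = 480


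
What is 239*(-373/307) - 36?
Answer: -100199/307 ≈ -326.38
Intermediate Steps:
239*(-373/307) - 36 = -89147/307 - 36 = -100199/307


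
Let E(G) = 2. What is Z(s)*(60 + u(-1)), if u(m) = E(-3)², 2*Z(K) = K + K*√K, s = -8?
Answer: -256 - 512*I*√2 ≈ -256.0 - 724.08*I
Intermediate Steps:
Z(K) = K/2 + K^(3/2)/2 (Z(K) = (K + K*√K)/2 = (K + K^(3/2))/2 = K/2 + K^(3/2)/2)
u(m) = 4 (u(m) = 2² = 4)
Z(s)*(60 + u(-1)) = ((½)*(-8) + (-8)^(3/2)/2)*(60 + 4) = (-4 + (-16*I*√2)/2)*64 = (-4 - 8*I*√2)*64 = -256 - 512*I*√2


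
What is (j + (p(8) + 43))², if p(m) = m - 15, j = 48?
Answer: 7056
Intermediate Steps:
p(m) = -15 + m
(j + (p(8) + 43))² = (48 + ((-15 + 8) + 43))² = (48 + (-7 + 43))² = (48 + 36)² = 84² = 7056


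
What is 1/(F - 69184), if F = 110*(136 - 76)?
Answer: -1/62584 ≈ -1.5979e-5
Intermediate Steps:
F = 6600 (F = 110*60 = 6600)
1/(F - 69184) = 1/(6600 - 69184) = 1/(-62584) = -1/62584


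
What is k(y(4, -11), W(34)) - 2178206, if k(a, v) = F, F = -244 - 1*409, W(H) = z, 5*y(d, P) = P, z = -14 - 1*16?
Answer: -2178859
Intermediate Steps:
z = -30 (z = -14 - 16 = -30)
y(d, P) = P/5
W(H) = -30
F = -653 (F = -244 - 409 = -653)
k(a, v) = -653
k(y(4, -11), W(34)) - 2178206 = -653 - 2178206 = -2178859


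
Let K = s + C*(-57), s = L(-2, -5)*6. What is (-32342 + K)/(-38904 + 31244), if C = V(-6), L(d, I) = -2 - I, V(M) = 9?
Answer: 32837/7660 ≈ 4.2868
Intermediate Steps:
s = 18 (s = (-2 - 1*(-5))*6 = (-2 + 5)*6 = 3*6 = 18)
C = 9
K = -495 (K = 18 + 9*(-57) = 18 - 513 = -495)
(-32342 + K)/(-38904 + 31244) = (-32342 - 495)/(-38904 + 31244) = -32837/(-7660) = -32837*(-1/7660) = 32837/7660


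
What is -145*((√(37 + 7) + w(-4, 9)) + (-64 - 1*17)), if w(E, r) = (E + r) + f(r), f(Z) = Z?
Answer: 9715 - 290*√11 ≈ 8753.2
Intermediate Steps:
w(E, r) = E + 2*r (w(E, r) = (E + r) + r = E + 2*r)
-145*((√(37 + 7) + w(-4, 9)) + (-64 - 1*17)) = -145*((√(37 + 7) + (-4 + 2*9)) + (-64 - 1*17)) = -145*((√44 + (-4 + 18)) + (-64 - 17)) = -145*((2*√11 + 14) - 81) = -145*((14 + 2*√11) - 81) = -145*(-67 + 2*√11) = 9715 - 290*√11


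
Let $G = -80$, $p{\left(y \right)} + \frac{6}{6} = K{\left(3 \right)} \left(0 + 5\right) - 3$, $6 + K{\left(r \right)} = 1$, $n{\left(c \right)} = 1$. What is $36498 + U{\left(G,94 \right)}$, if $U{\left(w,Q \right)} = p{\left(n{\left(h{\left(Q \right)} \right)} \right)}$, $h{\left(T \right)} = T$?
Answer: $36469$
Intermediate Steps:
$K{\left(r \right)} = -5$ ($K{\left(r \right)} = -6 + 1 = -5$)
$p{\left(y \right)} = -29$ ($p{\left(y \right)} = -1 - \left(3 + 5 \left(0 + 5\right)\right) = -1 - 28 = -29$)
$U{\left(w,Q \right)} = -29$
$36498 + U{\left(G,94 \right)} = 36498 - 29 = 36469$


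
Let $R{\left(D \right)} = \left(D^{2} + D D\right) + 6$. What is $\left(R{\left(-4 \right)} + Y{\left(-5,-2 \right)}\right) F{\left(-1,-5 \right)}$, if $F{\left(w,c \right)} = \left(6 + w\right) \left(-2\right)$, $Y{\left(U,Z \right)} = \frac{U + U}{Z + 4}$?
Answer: $-330$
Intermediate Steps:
$Y{\left(U,Z \right)} = \frac{2 U}{4 + Z}$
$F{\left(w,c \right)} = -12 - 2 w$
$R{\left(D \right)} = 6 + 2 D^{2}$ ($R{\left(D \right)} = \left(D^{2} + D^{2}\right) + 6 = 2 D^{2} + 6 = 6 + 2 D^{2}$)
$\left(R{\left(-4 \right)} + Y{\left(-5,-2 \right)}\right) F{\left(-1,-5 \right)} = \left(\left(6 + 2 \left(-4\right)^{2}\right) + 2 \left(-5\right) \frac{1}{4 - 2}\right) \left(-12 - -2\right) = \left(\left(6 + 2 \cdot 16\right) + 2 \left(-5\right) \frac{1}{2}\right) \left(-12 + 2\right) = \left(\left(6 + 32\right) + 2 \left(-5\right) \frac{1}{2}\right) \left(-10\right) = \left(38 - 5\right) \left(-10\right) = 33 \left(-10\right) = -330$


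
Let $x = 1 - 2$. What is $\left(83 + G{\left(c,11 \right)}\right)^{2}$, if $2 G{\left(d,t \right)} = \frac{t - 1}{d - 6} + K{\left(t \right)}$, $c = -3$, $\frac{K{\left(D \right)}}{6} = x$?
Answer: $\frac{511225}{81} \approx 6311.4$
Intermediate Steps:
$x = -1$ ($x = 1 - 2 = -1$)
$K{\left(D \right)} = -6$ ($K{\left(D \right)} = 6 \left(-1\right) = -6$)
$G{\left(d,t \right)} = -3 + \frac{-1 + t}{2 \left(-6 + d\right)}$ ($G{\left(d,t \right)} = \frac{\frac{t - 1}{d - 6} - 6}{2} = \frac{\frac{-1 + t}{-6 + d} - 6}{2} = \frac{-6 + \frac{-1 + t}{-6 + d}}{2} = -3 + \frac{-1 + t}{2 \left(-6 + d\right)}$)
$\left(83 + G{\left(c,11 \right)}\right)^{2} = \left(83 + \frac{35 + 11 - -18}{2 \left(-6 - 3\right)}\right)^{2} = \left(83 + \frac{35 + 11 + 18}{2 \left(-9\right)}\right)^{2} = \left(83 + \frac{1}{2} \left(- \frac{1}{9}\right) 64\right)^{2} = \left(83 - \frac{32}{9}\right)^{2} = \left(\frac{715}{9}\right)^{2} = \frac{511225}{81}$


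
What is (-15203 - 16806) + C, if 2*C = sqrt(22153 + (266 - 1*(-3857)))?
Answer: -32009 + sqrt(6569) ≈ -31928.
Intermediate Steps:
C = sqrt(6569) (C = sqrt(22153 + (266 - 1*(-3857)))/2 = sqrt(22153 + (266 + 3857))/2 = sqrt(22153 + 4123)/2 = sqrt(26276)/2 = (2*sqrt(6569))/2 = sqrt(6569) ≈ 81.049)
(-15203 - 16806) + C = (-15203 - 16806) + sqrt(6569) = -32009 + sqrt(6569)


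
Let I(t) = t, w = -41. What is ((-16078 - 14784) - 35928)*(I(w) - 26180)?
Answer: 1751300590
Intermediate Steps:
((-16078 - 14784) - 35928)*(I(w) - 26180) = ((-16078 - 14784) - 35928)*(-41 - 26180) = (-30862 - 35928)*(-26221) = -66790*(-26221) = 1751300590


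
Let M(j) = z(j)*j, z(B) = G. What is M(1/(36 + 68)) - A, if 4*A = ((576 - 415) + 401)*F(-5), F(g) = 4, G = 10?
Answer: -29219/52 ≈ -561.90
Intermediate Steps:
z(B) = 10
M(j) = 10*j
A = 562 (A = (((576 - 415) + 401)*4)/4 = ((161 + 401)*4)/4 = (562*4)/4 = (¼)*2248 = 562)
M(1/(36 + 68)) - A = 10/(36 + 68) - 1*562 = 10/104 - 562 = 10*(1/104) - 562 = 5/52 - 562 = -29219/52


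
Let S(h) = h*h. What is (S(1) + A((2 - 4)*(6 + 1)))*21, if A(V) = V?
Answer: -273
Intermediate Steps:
S(h) = h²
(S(1) + A((2 - 4)*(6 + 1)))*21 = (1² + (2 - 4)*(6 + 1))*21 = (1 - 2*7)*21 = (1 - 14)*21 = -13*21 = -273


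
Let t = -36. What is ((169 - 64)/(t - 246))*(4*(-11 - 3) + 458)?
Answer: -7035/47 ≈ -149.68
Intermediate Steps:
((169 - 64)/(t - 246))*(4*(-11 - 3) + 458) = ((169 - 64)/(-36 - 246))*(4*(-11 - 3) + 458) = (105/(-282))*(4*(-14) + 458) = (105*(-1/282))*(-56 + 458) = -35/94*402 = -7035/47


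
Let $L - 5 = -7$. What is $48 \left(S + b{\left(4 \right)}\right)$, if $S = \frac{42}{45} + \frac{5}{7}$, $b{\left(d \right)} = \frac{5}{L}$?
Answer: $- \frac{1432}{35} \approx -40.914$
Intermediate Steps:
$L = -2$ ($L = 5 - 7 = -2$)
$b{\left(d \right)} = - \frac{5}{2}$ ($b{\left(d \right)} = \frac{5}{-2} = 5 \left(- \frac{1}{2}\right) = - \frac{5}{2}$)
$S = \frac{173}{105}$ ($S = 42 \cdot \frac{1}{45} + 5 \cdot \frac{1}{7} = \frac{14}{15} + \frac{5}{7} = \frac{173}{105} \approx 1.6476$)
$48 \left(S + b{\left(4 \right)}\right) = 48 \left(\frac{173}{105} - \frac{5}{2}\right) = 48 \left(- \frac{179}{210}\right) = - \frac{1432}{35}$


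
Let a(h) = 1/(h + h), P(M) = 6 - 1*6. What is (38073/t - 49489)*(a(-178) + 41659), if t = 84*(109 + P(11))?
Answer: -319976058490773/155216 ≈ -2.0615e+9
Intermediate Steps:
P(M) = 0 (P(M) = 6 - 6 = 0)
t = 9156 (t = 84*(109 + 0) = 84*109 = 9156)
a(h) = 1/(2*h)
(38073/t - 49489)*(a(-178) + 41659) = (38073/9156 - 49489)*((½)/(-178) + 41659) = (38073*(1/9156) - 49489)*((½)*(-1/178) + 41659) = (1813/436 - 49489)*(-1/356 + 41659) = -21575391/436*14830603/356 = -319976058490773/155216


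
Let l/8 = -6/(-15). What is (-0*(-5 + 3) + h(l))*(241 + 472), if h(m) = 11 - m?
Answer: 27807/5 ≈ 5561.4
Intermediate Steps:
l = 16/5 (l = 8*(-6/(-15)) = 8*(-6*(-1/15)) = 8*(⅖) = 16/5 ≈ 3.2000)
(-0*(-5 + 3) + h(l))*(241 + 472) = (-0*(-5 + 3) + (11 - 1*16/5))*(241 + 472) = (-0*(-2) + (11 - 16/5))*713 = (-11*0 + 39/5)*713 = (0 + 39/5)*713 = (39/5)*713 = 27807/5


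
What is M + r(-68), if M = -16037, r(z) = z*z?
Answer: -11413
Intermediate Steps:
r(z) = z²
M + r(-68) = -16037 + (-68)² = -16037 + 4624 = -11413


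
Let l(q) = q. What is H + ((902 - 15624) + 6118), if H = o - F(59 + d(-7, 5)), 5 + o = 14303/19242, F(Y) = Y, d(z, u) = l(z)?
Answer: -166640659/19242 ≈ -8660.3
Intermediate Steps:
d(z, u) = z
o = -81907/19242 (o = -5 + 14303/19242 = -81907/19242 ≈ -4.2567)
H = -1082491/19242 (H = -81907/19242 - (59 - 7) = -81907/19242 - 1*52 = -81907/19242 - 52 = -1082491/19242 ≈ -56.257)
H + ((902 - 15624) + 6118) = -1082491/19242 + ((902 - 15624) + 6118) = -1082491/19242 + (-14722 + 6118) = -1082491/19242 - 8604 = -166640659/19242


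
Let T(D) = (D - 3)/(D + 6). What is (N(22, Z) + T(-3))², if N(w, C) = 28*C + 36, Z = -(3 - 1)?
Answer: 484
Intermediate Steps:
Z = -2 (Z = -1*2 = -2)
N(w, C) = 36 + 28*C
T(D) = (-3 + D)/(6 + D)
(N(22, Z) + T(-3))² = ((36 + 28*(-2)) + (-3 - 3)/(6 - 3))² = ((36 - 56) - 6/3)² = (-20 + (⅓)*(-6))² = (-20 - 2)² = (-22)² = 484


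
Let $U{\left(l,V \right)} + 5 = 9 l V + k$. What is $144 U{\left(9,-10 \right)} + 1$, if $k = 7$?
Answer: $-116351$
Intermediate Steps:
$U{\left(l,V \right)} = 2 + 9 V l$ ($U{\left(l,V \right)} = -5 + \left(9 l V + 7\right) = -5 + \left(9 V l + 7\right) = -5 + \left(7 + 9 V l\right) = 2 + 9 V l$)
$144 U{\left(9,-10 \right)} + 1 = 144 \left(2 + 9 \left(-10\right) 9\right) + 1 = 144 \left(2 - 810\right) + 1 = 144 \left(-808\right) + 1 = -116352 + 1 = -116351$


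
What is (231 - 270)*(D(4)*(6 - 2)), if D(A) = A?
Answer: -624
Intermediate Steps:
(231 - 270)*(D(4)*(6 - 2)) = (231 - 270)*(4*(6 - 2)) = -156*4 = -39*16 = -624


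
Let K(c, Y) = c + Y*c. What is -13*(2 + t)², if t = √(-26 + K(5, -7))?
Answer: 676 - 104*I*√14 ≈ 676.0 - 389.13*I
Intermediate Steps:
t = 2*I*√14 (t = √(-26 + 5*(1 - 7)) = √(-26 + 5*(-6)) = √(-26 - 30) = √(-56) = 2*I*√14 ≈ 7.4833*I)
-13*(2 + t)² = -13*(2 + 2*I*√14)²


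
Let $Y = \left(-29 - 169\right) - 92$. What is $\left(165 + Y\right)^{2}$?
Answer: $15625$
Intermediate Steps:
$Y = -290$ ($Y = -198 - 92 = -290$)
$\left(165 + Y\right)^{2} = \left(165 - 290\right)^{2} = \left(-125\right)^{2} = 15625$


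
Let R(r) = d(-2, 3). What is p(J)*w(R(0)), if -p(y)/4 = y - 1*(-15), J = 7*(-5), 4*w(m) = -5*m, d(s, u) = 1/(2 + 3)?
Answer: -20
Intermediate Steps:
d(s, u) = 1/5
R(r) = 1/5
w(m) = -5*m/4 (w(m) = (-5*m)/4 = -5*m/4)
J = -35
p(y) = -60 - 4*y (p(y) = -4*(y - 1*(-15)) = -4*(y + 15) = -4*(15 + y) = -60 - 4*y)
p(J)*w(R(0)) = (-60 - 4*(-35))*(-5/4*1/5) = (-60 + 140)*(-1/4) = 80*(-1/4) = -20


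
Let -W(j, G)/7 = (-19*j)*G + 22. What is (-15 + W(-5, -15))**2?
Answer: 96157636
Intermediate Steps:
W(j, G) = -154 + 133*G*j (W(j, G) = -7*((-19*j)*G + 22) = -7*(-19*G*j + 22) = -7*(22 - 19*G*j) = -154 + 133*G*j)
(-15 + W(-5, -15))**2 = (-15 + (-154 + 133*(-15)*(-5)))**2 = (-15 + (-154 + 9975))**2 = (-15 + 9821)**2 = 9806**2 = 96157636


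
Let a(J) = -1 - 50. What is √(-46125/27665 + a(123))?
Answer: 4*I*√100772529/5533 ≈ 7.2572*I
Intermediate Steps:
a(J) = -51
√(-46125/27665 + a(123)) = √(-46125/27665 - 51) = √(-46125*1/27665 - 51) = √(-9225/5533 - 51) = √(-291408/5533) = 4*I*√100772529/5533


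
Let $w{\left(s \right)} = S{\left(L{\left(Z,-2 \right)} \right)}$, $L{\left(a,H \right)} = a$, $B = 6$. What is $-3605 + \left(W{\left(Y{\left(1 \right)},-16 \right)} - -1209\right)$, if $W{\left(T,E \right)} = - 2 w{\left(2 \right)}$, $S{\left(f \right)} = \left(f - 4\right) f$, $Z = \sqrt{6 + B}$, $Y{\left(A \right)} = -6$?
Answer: $-2420 + 16 \sqrt{3} \approx -2392.3$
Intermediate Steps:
$Z = 2 \sqrt{3}$ ($Z = \sqrt{6 + 6} = \sqrt{12} = 2 \sqrt{3} \approx 3.4641$)
$S{\left(f \right)} = f \left(-4 + f\right)$ ($S{\left(f \right)} = \left(-4 + f\right) f = f \left(-4 + f\right)$)
$w{\left(s \right)} = 2 \sqrt{3} \left(-4 + 2 \sqrt{3}\right)$
$W{\left(T,E \right)} = -24 + 16 \sqrt{3}$ ($W{\left(T,E \right)} = - 2 \left(12 - 8 \sqrt{3}\right) = -24 + 16 \sqrt{3}$)
$-3605 + \left(W{\left(Y{\left(1 \right)},-16 \right)} - -1209\right) = -3605 - \left(-1185 - 16 \sqrt{3}\right) = -3605 + \left(\left(-24 + 16 \sqrt{3}\right) + 1209\right) = -3605 + \left(1185 + 16 \sqrt{3}\right) = -2420 + 16 \sqrt{3}$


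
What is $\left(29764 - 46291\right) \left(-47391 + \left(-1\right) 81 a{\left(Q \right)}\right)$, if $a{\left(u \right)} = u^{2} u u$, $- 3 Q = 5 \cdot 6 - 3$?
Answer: $9566356464$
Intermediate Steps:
$Q = -9$ ($Q = - \frac{5 \cdot 6 - 3}{3} = - \frac{30 - 3}{3} = \left(- \frac{1}{3}\right) 27 = -9$)
$a{\left(u \right)} = u^{4}$ ($a{\left(u \right)} = u^{3} u = u^{4}$)
$\left(29764 - 46291\right) \left(-47391 + \left(-1\right) 81 a{\left(Q \right)}\right) = \left(29764 - 46291\right) \left(-47391 + \left(-1\right) 81 \left(-9\right)^{4}\right) = - 16527 \left(-47391 - 531441\right) = \left(-16527\right) \left(-578832\right) = 9566356464$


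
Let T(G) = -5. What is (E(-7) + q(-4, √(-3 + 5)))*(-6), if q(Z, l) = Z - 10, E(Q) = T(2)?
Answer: 114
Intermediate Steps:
E(Q) = -5
q(Z, l) = -10 + Z
(E(-7) + q(-4, √(-3 + 5)))*(-6) = (-5 + (-10 - 4))*(-6) = (-5 - 14)*(-6) = -19*(-6) = 114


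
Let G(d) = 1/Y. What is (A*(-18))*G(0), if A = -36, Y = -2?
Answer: -324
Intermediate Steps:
G(d) = -½ (G(d) = 1/(-2) = -½)
(A*(-18))*G(0) = -36*(-18)*(-½) = 648*(-½) = -324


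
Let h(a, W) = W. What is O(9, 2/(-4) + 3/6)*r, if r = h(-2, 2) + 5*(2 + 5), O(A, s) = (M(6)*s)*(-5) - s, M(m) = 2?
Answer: 0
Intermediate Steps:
O(A, s) = -11*s (O(A, s) = (2*s)*(-5) - s = -10*s - s = -11*s)
r = 37 (r = 2 + 5*(2 + 5) = 2 + 5*7 = 2 + 35 = 37)
O(9, 2/(-4) + 3/6)*r = -11*(2/(-4) + 3/6)*37 = -11*(2*(-1/4) + 3*(1/6))*37 = -11*(-1/2 + 1/2)*37 = -11*0*37 = 0*37 = 0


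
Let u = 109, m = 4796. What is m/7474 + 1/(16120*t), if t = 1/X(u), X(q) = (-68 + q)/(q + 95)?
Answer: 7885928257/12289049760 ≈ 0.64170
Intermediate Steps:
X(q) = (-68 + q)/(95 + q)
t = 204/41 (t = 1/((-68 + 109)/(95 + 109)) = 1/(41/204) = 204/41 ≈ 4.9756)
m/7474 + 1/(16120*t) = 4796/7474 + 1/(16120*(204/41)) = 4796*(1/7474) + (1/16120)*(41/204) = 2398/3737 + 41/3288480 = 7885928257/12289049760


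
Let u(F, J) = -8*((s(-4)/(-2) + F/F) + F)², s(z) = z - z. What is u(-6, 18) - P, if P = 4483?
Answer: -4683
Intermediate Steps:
s(z) = 0
u(F, J) = -8*(1 + F)² (u(F, J) = -8*((0/(-2) + F/F) + F)² = -8*((0*(-½) + 1) + F)² = -8*((0 + 1) + F)² = -8*(1 + F)²)
u(-6, 18) - P = -8*(1 - 6)² - 1*4483 = -8*(-5)² - 4483 = -8*25 - 4483 = -200 - 4483 = -4683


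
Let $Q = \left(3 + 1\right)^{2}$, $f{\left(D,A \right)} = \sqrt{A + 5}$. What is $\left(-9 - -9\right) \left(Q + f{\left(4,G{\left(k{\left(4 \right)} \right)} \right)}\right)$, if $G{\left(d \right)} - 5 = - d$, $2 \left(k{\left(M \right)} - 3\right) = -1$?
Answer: $0$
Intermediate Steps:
$k{\left(M \right)} = \frac{5}{2}$ ($k{\left(M \right)} = 3 + \frac{1}{2} \left(-1\right) = 3 - \frac{1}{2} = \frac{5}{2}$)
$G{\left(d \right)} = 5 - d$
$f{\left(D,A \right)} = \sqrt{5 + A}$
$Q = 16$ ($Q = 4^{2} = 16$)
$\left(-9 - -9\right) \left(Q + f{\left(4,G{\left(k{\left(4 \right)} \right)} \right)}\right) = \left(-9 - -9\right) \left(16 + \sqrt{5 + \left(5 - \frac{5}{2}\right)}\right) = \left(-9 + 9\right) \left(16 + \sqrt{5 + \left(5 - \frac{5}{2}\right)}\right) = 0 \left(16 + \sqrt{5 + \frac{5}{2}}\right) = 0 \left(16 + \sqrt{\frac{15}{2}}\right) = 0 \left(16 + \frac{\sqrt{30}}{2}\right) = 0$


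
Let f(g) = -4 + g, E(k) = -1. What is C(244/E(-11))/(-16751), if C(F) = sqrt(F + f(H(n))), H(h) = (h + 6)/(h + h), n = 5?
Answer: -I*sqrt(24690)/167510 ≈ -0.00093804*I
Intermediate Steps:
H(h) = (6 + h)/(2*h) (H(h) = (6 + h)/((2*h)) = (6 + h)*(1/(2*h)) = (6 + h)/(2*h))
C(F) = sqrt(-29/10 + F) (C(F) = sqrt(F + (-4 + (1/2)*(6 + 5)/5)) = sqrt(F + (-4 + (1/2)*(1/5)*11)) = sqrt(F + (-4 + 11/10)) = sqrt(F - 29/10) = sqrt(-29/10 + F))
C(244/E(-11))/(-16751) = (sqrt(-290 + 100*(244/(-1)))/10)/(-16751) = (sqrt(-290 + 100*(244*(-1)))/10)*(-1/16751) = (sqrt(-290 + 100*(-244))/10)*(-1/16751) = (sqrt(-290 - 24400)/10)*(-1/16751) = (sqrt(-24690)/10)*(-1/16751) = ((I*sqrt(24690))/10)*(-1/16751) = (I*sqrt(24690)/10)*(-1/16751) = -I*sqrt(24690)/167510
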